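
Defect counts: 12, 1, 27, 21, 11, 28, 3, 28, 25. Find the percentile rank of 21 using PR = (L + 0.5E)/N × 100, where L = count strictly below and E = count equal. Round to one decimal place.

50.0

N = 9.
Strictly below 21: 4. Equal to 21: 1.
PR = (4 + 0.5·1)/9 × 100 = 50.0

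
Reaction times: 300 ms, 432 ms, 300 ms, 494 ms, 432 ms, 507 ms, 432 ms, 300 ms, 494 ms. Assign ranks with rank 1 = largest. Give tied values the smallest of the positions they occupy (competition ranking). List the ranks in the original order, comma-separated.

Sorted (descending): 507, 494, 494, 432, 432, 432, 300, 300, 300
The 2 values of 494 occupy positions 2–3 → each gets rank 2.
The 3 values of 432 occupy positions 4–6 → each gets rank 4.
The 3 values of 300 occupy positions 7–9 → each gets rank 7.

7, 4, 7, 2, 4, 1, 4, 7, 2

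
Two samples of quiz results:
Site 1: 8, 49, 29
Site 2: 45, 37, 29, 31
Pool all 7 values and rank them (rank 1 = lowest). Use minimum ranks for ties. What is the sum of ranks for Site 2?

Sorted (ascending): 8, 29, 29, 31, 37, 45, 49
The 2 values of 29 occupy positions 2–3 → each gets rank 2.
Site 2 values → pooled ranks: 45→6, 37→5, 29→2, 31→4
Rank sum = 6 + 5 + 2 + 4 = 17

17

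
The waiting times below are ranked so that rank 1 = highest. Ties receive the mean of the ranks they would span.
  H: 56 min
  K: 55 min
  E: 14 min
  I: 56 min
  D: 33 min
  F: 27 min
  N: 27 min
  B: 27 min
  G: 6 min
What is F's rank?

Sorted (descending): 56, 56, 55, 33, 27, 27, 27, 14, 6
The 2 values of 56 occupy positions 1–2 → average rank (1+2)/2 = 1.5.
The 3 values of 27 occupy positions 5–7 → average rank 6.
F has value 27 min → rank 6.

6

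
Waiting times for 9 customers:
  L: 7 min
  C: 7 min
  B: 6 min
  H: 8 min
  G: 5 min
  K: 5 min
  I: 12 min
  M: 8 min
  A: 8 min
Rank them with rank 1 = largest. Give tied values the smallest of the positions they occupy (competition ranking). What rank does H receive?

2

Sorted (descending): 12, 8, 8, 8, 7, 7, 6, 5, 5
The 3 values of 8 occupy positions 2–4 → each gets rank 2.
The 2 values of 7 occupy positions 5–6 → each gets rank 5.
The 2 values of 5 occupy positions 8–9 → each gets rank 8.
H has value 8 min → rank 2.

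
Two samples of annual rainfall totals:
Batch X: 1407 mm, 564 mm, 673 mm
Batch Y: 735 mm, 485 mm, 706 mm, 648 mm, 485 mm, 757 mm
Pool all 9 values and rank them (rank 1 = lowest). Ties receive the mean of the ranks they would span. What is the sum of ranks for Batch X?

17

Sorted (ascending): 485, 485, 564, 648, 673, 706, 735, 757, 1407
The 2 values of 485 occupy positions 1–2 → average rank (1+2)/2 = 1.5.
Batch X values → pooled ranks: 1407→9, 564→3, 673→5
Rank sum = 9 + 3 + 5 = 17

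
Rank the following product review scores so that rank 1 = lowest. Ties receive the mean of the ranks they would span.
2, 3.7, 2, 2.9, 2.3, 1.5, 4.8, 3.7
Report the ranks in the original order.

Sorted (ascending): 1.5, 2, 2, 2.3, 2.9, 3.7, 3.7, 4.8
The 2 values of 2 occupy positions 2–3 → average rank (2+3)/2 = 2.5.
The 2 values of 3.7 occupy positions 6–7 → average rank (6+7)/2 = 6.5.

2.5, 6.5, 2.5, 5, 4, 1, 8, 6.5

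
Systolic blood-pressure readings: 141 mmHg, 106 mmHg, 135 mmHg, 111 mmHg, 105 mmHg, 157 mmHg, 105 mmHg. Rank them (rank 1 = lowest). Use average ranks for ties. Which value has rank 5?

Sorted (ascending): 105, 105, 106, 111, 135, 141, 157
The 2 values of 105 occupy positions 1–2 → average rank (1+2)/2 = 1.5.
Rank 5 → value 135.

135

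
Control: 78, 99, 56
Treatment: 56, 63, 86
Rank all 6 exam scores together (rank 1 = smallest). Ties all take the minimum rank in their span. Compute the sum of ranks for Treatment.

9

Sorted (ascending): 56, 56, 63, 78, 86, 99
The 2 values of 56 occupy positions 1–2 → each gets rank 1.
Treatment values → pooled ranks: 56→1, 63→3, 86→5
Rank sum = 1 + 3 + 5 = 9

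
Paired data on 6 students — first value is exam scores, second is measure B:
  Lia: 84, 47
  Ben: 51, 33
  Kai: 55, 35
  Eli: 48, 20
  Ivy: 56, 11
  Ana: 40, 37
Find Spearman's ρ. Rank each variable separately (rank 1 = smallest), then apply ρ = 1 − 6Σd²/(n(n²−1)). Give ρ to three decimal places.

0.086

Ranks of variable 1: 6, 3, 4, 2, 5, 1
Ranks of variable 2: 6, 3, 4, 2, 1, 5
d = r₁ − r₂: 0, 0, 0, 0, 4, -4
d²: 0, 0, 0, 0, 16, 16; Σd² = 32
ρ = 1 − 6·32/(6·35) = 1 − 192/210 = 0.086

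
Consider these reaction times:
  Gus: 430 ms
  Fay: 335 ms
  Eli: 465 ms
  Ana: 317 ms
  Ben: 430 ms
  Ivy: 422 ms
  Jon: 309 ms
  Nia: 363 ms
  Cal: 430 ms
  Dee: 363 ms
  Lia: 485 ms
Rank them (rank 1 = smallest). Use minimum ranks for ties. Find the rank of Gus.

7

Sorted (ascending): 309, 317, 335, 363, 363, 422, 430, 430, 430, 465, 485
The 2 values of 363 occupy positions 4–5 → each gets rank 4.
The 3 values of 430 occupy positions 7–9 → each gets rank 7.
Gus has value 430 ms → rank 7.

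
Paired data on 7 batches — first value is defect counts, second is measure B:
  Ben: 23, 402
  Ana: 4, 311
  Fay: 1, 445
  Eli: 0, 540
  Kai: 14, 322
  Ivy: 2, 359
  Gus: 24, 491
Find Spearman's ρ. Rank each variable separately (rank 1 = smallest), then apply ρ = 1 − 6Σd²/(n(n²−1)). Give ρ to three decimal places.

Ranks of variable 1: 6, 4, 2, 1, 5, 3, 7
Ranks of variable 2: 4, 1, 5, 7, 2, 3, 6
d = r₁ − r₂: 2, 3, -3, -6, 3, 0, 1
d²: 4, 9, 9, 36, 9, 0, 1; Σd² = 68
ρ = 1 − 6·68/(7·48) = 1 − 408/336 = -0.214

-0.214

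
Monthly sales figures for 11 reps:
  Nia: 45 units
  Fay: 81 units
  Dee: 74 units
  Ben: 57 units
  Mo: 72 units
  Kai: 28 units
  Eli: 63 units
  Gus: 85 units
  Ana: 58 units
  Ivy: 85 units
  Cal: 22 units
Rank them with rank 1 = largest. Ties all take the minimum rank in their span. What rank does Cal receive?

11

Sorted (descending): 85, 85, 81, 74, 72, 63, 58, 57, 45, 28, 22
The 2 values of 85 occupy positions 1–2 → each gets rank 1.
Cal has value 22 units → rank 11.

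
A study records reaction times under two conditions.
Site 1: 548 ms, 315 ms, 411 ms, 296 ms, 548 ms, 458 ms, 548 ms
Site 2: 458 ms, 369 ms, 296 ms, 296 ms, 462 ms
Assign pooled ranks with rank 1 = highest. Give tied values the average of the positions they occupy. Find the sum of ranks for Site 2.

39.5

Sorted (descending): 548, 548, 548, 462, 458, 458, 411, 369, 315, 296, 296, 296
The 3 values of 548 occupy positions 1–3 → average rank 2.
The 2 values of 458 occupy positions 5–6 → average rank (5+6)/2 = 5.5.
The 3 values of 296 occupy positions 10–12 → average rank 11.
Site 2 values → pooled ranks: 458→5.5, 369→8, 296→11, 296→11, 462→4
Rank sum = 5.5 + 8 + 11 + 11 + 4 = 39.5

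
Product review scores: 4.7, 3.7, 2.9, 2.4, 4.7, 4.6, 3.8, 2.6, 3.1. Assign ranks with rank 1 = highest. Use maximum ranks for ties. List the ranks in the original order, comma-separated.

2, 5, 7, 9, 2, 3, 4, 8, 6

Sorted (descending): 4.7, 4.7, 4.6, 3.8, 3.7, 3.1, 2.9, 2.6, 2.4
The 2 values of 4.7 occupy positions 1–2 → each gets rank 2.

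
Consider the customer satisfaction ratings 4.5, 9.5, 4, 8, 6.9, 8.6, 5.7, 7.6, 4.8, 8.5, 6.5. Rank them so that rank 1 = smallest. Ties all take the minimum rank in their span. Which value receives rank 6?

6.9

Sorted (ascending): 4, 4.5, 4.8, 5.7, 6.5, 6.9, 7.6, 8, 8.5, 8.6, 9.5
No ties — each value takes its position as its rank.
Rank 6 → value 6.9.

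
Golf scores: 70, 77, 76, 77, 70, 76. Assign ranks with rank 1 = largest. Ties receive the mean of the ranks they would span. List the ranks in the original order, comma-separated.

5.5, 1.5, 3.5, 1.5, 5.5, 3.5

Sorted (descending): 77, 77, 76, 76, 70, 70
The 2 values of 77 occupy positions 1–2 → average rank (1+2)/2 = 1.5.
The 2 values of 76 occupy positions 3–4 → average rank (3+4)/2 = 3.5.
The 2 values of 70 occupy positions 5–6 → average rank (5+6)/2 = 5.5.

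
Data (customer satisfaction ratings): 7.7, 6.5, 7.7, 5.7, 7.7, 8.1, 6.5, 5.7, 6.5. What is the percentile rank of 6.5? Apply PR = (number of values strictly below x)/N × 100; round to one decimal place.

N = 9.
Strictly below 6.5: 2. Equal to 6.5: 3.
PR = 2/9 × 100 = 22.2

22.2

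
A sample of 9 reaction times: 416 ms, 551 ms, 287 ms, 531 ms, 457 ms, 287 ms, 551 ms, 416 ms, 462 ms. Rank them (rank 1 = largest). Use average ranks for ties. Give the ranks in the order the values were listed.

Sorted (descending): 551, 551, 531, 462, 457, 416, 416, 287, 287
The 2 values of 551 occupy positions 1–2 → average rank (1+2)/2 = 1.5.
The 2 values of 416 occupy positions 6–7 → average rank (6+7)/2 = 6.5.
The 2 values of 287 occupy positions 8–9 → average rank (8+9)/2 = 8.5.

6.5, 1.5, 8.5, 3, 5, 8.5, 1.5, 6.5, 4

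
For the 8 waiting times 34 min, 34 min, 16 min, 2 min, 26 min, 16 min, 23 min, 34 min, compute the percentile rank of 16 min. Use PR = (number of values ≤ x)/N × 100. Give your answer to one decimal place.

37.5

N = 8.
Strictly below 16: 1. Equal to 16: 2.
PR = 3/8 × 100 = 37.5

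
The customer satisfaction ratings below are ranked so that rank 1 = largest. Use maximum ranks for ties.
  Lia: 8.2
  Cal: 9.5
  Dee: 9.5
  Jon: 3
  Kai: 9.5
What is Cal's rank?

Sorted (descending): 9.5, 9.5, 9.5, 8.2, 3
The 3 values of 9.5 occupy positions 1–3 → each gets rank 3.
Cal has value 9.5 → rank 3.

3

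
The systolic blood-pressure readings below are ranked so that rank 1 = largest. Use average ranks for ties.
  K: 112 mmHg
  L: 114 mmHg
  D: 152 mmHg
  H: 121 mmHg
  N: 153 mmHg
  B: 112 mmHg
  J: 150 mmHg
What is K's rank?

6.5

Sorted (descending): 153, 152, 150, 121, 114, 112, 112
The 2 values of 112 occupy positions 6–7 → average rank (6+7)/2 = 6.5.
K has value 112 mmHg → rank 6.5.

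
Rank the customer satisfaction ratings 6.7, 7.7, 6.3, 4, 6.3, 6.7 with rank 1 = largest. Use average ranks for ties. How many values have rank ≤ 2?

1

Sorted (descending): 7.7, 6.7, 6.7, 6.3, 6.3, 4
The 2 values of 6.7 occupy positions 2–3 → average rank (2+3)/2 = 2.5.
The 2 values of 6.3 occupy positions 4–5 → average rank (4+5)/2 = 4.5.
Ranks ≤ 2: {1} → 1 value.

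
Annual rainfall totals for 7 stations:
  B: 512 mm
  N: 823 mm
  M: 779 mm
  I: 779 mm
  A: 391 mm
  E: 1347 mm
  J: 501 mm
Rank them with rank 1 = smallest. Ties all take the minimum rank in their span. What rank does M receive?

Sorted (ascending): 391, 501, 512, 779, 779, 823, 1347
The 2 values of 779 occupy positions 4–5 → each gets rank 4.
M has value 779 mm → rank 4.

4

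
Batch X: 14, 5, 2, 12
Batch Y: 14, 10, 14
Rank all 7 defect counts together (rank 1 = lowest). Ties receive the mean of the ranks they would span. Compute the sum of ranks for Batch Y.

15

Sorted (ascending): 2, 5, 10, 12, 14, 14, 14
The 3 values of 14 occupy positions 5–7 → average rank 6.
Batch Y values → pooled ranks: 14→6, 10→3, 14→6
Rank sum = 6 + 3 + 6 = 15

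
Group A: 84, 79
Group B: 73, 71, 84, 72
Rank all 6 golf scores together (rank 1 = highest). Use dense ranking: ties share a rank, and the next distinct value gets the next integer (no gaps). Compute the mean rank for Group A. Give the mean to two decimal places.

Sorted (descending): 84, 84, 79, 73, 72, 71
The 2 values of 84 share dense rank 1.
Remaining distinct values take the next consecutive integers.
Group A values → pooled ranks: 84→1, 79→2
Mean rank = (1 + 2) / 2 = 1.50

1.50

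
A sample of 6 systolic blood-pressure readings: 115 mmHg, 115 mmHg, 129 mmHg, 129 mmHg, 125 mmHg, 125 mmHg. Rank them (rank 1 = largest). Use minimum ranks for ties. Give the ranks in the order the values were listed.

5, 5, 1, 1, 3, 3

Sorted (descending): 129, 129, 125, 125, 115, 115
The 2 values of 129 occupy positions 1–2 → each gets rank 1.
The 2 values of 125 occupy positions 3–4 → each gets rank 3.
The 2 values of 115 occupy positions 5–6 → each gets rank 5.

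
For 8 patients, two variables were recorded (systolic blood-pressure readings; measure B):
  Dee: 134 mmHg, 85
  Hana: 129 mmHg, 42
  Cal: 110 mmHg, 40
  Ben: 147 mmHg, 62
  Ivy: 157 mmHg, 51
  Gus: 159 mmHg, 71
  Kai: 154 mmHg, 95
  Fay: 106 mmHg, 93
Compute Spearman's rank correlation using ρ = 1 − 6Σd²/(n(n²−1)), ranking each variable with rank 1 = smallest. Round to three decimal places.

0.143

Ranks of variable 1: 4, 3, 2, 5, 7, 8, 6, 1
Ranks of variable 2: 6, 2, 1, 4, 3, 5, 8, 7
d = r₁ − r₂: -2, 1, 1, 1, 4, 3, -2, -6
d²: 4, 1, 1, 1, 16, 9, 4, 36; Σd² = 72
ρ = 1 − 6·72/(8·63) = 1 − 432/504 = 0.143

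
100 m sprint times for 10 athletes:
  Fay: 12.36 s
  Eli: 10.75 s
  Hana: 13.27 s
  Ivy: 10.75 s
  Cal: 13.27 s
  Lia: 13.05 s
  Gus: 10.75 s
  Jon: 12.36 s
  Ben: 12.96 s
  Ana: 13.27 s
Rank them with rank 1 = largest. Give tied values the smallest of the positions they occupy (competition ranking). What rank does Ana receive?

1

Sorted (descending): 13.27, 13.27, 13.27, 13.05, 12.96, 12.36, 12.36, 10.75, 10.75, 10.75
The 3 values of 13.27 occupy positions 1–3 → each gets rank 1.
The 2 values of 12.36 occupy positions 6–7 → each gets rank 6.
The 3 values of 10.75 occupy positions 8–10 → each gets rank 8.
Ana has value 13.27 s → rank 1.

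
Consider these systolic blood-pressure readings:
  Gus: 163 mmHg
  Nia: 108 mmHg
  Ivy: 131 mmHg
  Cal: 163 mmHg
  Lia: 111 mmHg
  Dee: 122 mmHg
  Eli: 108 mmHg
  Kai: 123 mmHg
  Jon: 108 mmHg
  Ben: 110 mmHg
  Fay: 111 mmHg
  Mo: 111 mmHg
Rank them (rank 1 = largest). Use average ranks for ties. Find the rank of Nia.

Sorted (descending): 163, 163, 131, 123, 122, 111, 111, 111, 110, 108, 108, 108
The 2 values of 163 occupy positions 1–2 → average rank (1+2)/2 = 1.5.
The 3 values of 111 occupy positions 6–8 → average rank 7.
The 3 values of 108 occupy positions 10–12 → average rank 11.
Nia has value 108 mmHg → rank 11.

11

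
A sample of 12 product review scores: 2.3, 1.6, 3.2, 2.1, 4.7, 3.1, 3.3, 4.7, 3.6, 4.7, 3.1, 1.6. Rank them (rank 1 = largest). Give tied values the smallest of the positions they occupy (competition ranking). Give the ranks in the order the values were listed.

9, 11, 6, 10, 1, 7, 5, 1, 4, 1, 7, 11

Sorted (descending): 4.7, 4.7, 4.7, 3.6, 3.3, 3.2, 3.1, 3.1, 2.3, 2.1, 1.6, 1.6
The 3 values of 4.7 occupy positions 1–3 → each gets rank 1.
The 2 values of 3.1 occupy positions 7–8 → each gets rank 7.
The 2 values of 1.6 occupy positions 11–12 → each gets rank 11.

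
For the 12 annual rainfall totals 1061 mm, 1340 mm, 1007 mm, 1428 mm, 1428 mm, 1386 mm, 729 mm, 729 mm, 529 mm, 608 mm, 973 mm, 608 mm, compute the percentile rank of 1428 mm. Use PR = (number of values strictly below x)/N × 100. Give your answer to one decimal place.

83.3

N = 12.
Strictly below 1428: 10. Equal to 1428: 2.
PR = 10/12 × 100 = 83.3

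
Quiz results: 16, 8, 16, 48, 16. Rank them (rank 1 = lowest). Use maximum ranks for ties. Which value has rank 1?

Sorted (ascending): 8, 16, 16, 16, 48
The 3 values of 16 occupy positions 2–4 → each gets rank 4.
Rank 1 → value 8.

8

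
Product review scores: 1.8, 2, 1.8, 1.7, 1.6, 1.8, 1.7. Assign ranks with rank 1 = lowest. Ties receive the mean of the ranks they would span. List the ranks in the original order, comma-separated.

5, 7, 5, 2.5, 1, 5, 2.5

Sorted (ascending): 1.6, 1.7, 1.7, 1.8, 1.8, 1.8, 2
The 2 values of 1.7 occupy positions 2–3 → average rank (2+3)/2 = 2.5.
The 3 values of 1.8 occupy positions 4–6 → average rank 5.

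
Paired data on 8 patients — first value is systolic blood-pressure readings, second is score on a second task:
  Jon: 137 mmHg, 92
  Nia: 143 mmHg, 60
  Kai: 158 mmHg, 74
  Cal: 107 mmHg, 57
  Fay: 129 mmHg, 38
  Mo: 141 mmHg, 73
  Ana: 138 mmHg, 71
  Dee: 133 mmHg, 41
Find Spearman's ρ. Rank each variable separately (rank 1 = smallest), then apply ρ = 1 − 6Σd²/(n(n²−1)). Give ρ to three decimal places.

Ranks of variable 1: 4, 7, 8, 1, 2, 6, 5, 3
Ranks of variable 2: 8, 4, 7, 3, 1, 6, 5, 2
d = r₁ − r₂: -4, 3, 1, -2, 1, 0, 0, 1
d²: 16, 9, 1, 4, 1, 0, 0, 1; Σd² = 32
ρ = 1 − 6·32/(8·63) = 1 − 192/504 = 0.619

0.619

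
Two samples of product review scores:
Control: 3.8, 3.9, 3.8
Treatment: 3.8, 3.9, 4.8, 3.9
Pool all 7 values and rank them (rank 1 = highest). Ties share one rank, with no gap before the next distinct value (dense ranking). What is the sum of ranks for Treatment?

Sorted (descending): 4.8, 3.9, 3.9, 3.9, 3.8, 3.8, 3.8
The 3 values of 3.9 share dense rank 2.
The 3 values of 3.8 share dense rank 3.
Remaining distinct values take the next consecutive integers.
Treatment values → pooled ranks: 3.8→3, 3.9→2, 4.8→1, 3.9→2
Rank sum = 3 + 2 + 1 + 2 = 8

8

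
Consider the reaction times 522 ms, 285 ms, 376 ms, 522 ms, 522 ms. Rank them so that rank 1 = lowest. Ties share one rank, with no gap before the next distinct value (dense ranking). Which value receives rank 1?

285

Sorted (ascending): 285, 376, 522, 522, 522
The 3 values of 522 share dense rank 3.
Remaining distinct values take the next consecutive integers.
Rank 1 → value 285.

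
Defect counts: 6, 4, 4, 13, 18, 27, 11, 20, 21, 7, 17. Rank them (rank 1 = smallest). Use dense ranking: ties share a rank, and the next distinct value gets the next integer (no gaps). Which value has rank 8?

20

Sorted (ascending): 4, 4, 6, 7, 11, 13, 17, 18, 20, 21, 27
The 2 values of 4 share dense rank 1.
Remaining distinct values take the next consecutive integers.
Rank 8 → value 20.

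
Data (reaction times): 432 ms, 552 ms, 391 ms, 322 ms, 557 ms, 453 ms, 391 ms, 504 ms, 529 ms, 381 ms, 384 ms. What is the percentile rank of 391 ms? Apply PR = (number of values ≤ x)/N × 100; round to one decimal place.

N = 11.
Strictly below 391: 3. Equal to 391: 2.
PR = 5/11 × 100 = 45.5

45.5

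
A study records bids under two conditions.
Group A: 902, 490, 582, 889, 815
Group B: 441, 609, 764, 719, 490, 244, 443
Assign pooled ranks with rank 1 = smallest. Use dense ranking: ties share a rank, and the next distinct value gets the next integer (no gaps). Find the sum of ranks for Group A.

Sorted (ascending): 244, 441, 443, 490, 490, 582, 609, 719, 764, 815, 889, 902
The 2 values of 490 share dense rank 4.
Remaining distinct values take the next consecutive integers.
Group A values → pooled ranks: 902→11, 490→4, 582→5, 889→10, 815→9
Rank sum = 11 + 4 + 5 + 10 + 9 = 39

39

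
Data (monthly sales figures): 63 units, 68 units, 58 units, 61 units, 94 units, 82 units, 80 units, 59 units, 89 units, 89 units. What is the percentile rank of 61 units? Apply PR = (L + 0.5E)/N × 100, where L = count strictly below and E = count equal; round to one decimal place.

N = 10.
Strictly below 61: 2. Equal to 61: 1.
PR = (2 + 0.5·1)/10 × 100 = 25.0

25.0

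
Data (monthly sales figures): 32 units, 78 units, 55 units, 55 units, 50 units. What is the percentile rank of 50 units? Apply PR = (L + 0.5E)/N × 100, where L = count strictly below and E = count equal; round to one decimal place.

30.0

N = 5.
Strictly below 50: 1. Equal to 50: 1.
PR = (1 + 0.5·1)/5 × 100 = 30.0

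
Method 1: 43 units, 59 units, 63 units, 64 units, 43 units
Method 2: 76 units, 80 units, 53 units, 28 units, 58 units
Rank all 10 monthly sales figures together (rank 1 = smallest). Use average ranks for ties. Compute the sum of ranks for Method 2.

Sorted (ascending): 28, 43, 43, 53, 58, 59, 63, 64, 76, 80
The 2 values of 43 occupy positions 2–3 → average rank (2+3)/2 = 2.5.
Method 2 values → pooled ranks: 76→9, 80→10, 53→4, 28→1, 58→5
Rank sum = 9 + 10 + 4 + 1 + 5 = 29

29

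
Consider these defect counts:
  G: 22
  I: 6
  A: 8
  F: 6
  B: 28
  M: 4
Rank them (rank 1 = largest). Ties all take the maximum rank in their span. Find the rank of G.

Sorted (descending): 28, 22, 8, 6, 6, 4
The 2 values of 6 occupy positions 4–5 → each gets rank 5.
G has value 22 → rank 2.

2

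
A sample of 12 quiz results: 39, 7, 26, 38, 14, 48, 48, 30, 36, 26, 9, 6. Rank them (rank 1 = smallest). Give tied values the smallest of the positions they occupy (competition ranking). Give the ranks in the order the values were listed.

10, 2, 5, 9, 4, 11, 11, 7, 8, 5, 3, 1

Sorted (ascending): 6, 7, 9, 14, 26, 26, 30, 36, 38, 39, 48, 48
The 2 values of 26 occupy positions 5–6 → each gets rank 5.
The 2 values of 48 occupy positions 11–12 → each gets rank 11.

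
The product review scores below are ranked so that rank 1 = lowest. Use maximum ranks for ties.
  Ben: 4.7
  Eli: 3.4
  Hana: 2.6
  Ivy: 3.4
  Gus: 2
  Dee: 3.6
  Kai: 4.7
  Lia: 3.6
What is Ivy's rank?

Sorted (ascending): 2, 2.6, 3.4, 3.4, 3.6, 3.6, 4.7, 4.7
The 2 values of 3.4 occupy positions 3–4 → each gets rank 4.
The 2 values of 3.6 occupy positions 5–6 → each gets rank 6.
The 2 values of 4.7 occupy positions 7–8 → each gets rank 8.
Ivy has value 3.4 → rank 4.

4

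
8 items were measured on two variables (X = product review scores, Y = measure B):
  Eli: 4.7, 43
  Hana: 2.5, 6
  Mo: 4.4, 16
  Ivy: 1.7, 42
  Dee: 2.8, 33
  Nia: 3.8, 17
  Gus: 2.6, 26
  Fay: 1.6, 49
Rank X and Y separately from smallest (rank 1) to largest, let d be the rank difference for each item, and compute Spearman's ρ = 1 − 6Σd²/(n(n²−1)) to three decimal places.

Ranks of variable 1: 8, 3, 7, 2, 5, 6, 4, 1
Ranks of variable 2: 7, 1, 2, 6, 5, 3, 4, 8
d = r₁ − r₂: 1, 2, 5, -4, 0, 3, 0, -7
d²: 1, 4, 25, 16, 0, 9, 0, 49; Σd² = 104
ρ = 1 − 6·104/(8·63) = 1 − 624/504 = -0.238

-0.238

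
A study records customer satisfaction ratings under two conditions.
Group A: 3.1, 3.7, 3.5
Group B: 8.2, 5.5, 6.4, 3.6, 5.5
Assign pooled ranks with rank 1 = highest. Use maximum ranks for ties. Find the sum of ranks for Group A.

Sorted (descending): 8.2, 6.4, 5.5, 5.5, 3.7, 3.6, 3.5, 3.1
The 2 values of 5.5 occupy positions 3–4 → each gets rank 4.
Group A values → pooled ranks: 3.1→8, 3.7→5, 3.5→7
Rank sum = 8 + 5 + 7 = 20

20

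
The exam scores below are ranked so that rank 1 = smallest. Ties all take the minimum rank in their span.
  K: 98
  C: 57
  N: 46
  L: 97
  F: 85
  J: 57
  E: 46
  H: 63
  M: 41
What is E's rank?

Sorted (ascending): 41, 46, 46, 57, 57, 63, 85, 97, 98
The 2 values of 46 occupy positions 2–3 → each gets rank 2.
The 2 values of 57 occupy positions 4–5 → each gets rank 4.
E has value 46 → rank 2.

2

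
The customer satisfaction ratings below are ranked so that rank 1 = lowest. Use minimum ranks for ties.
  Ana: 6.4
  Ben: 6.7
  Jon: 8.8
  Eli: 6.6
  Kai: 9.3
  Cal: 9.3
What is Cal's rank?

5

Sorted (ascending): 6.4, 6.6, 6.7, 8.8, 9.3, 9.3
The 2 values of 9.3 occupy positions 5–6 → each gets rank 5.
Cal has value 9.3 → rank 5.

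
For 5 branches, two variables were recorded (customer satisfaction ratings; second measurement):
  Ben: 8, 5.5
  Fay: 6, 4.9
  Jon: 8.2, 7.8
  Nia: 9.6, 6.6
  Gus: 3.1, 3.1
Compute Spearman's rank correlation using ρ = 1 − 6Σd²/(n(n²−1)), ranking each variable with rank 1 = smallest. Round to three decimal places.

Ranks of variable 1: 3, 2, 4, 5, 1
Ranks of variable 2: 3, 2, 5, 4, 1
d = r₁ − r₂: 0, 0, -1, 1, 0
d²: 0, 0, 1, 1, 0; Σd² = 2
ρ = 1 − 6·2/(5·24) = 1 − 12/120 = 0.900

0.900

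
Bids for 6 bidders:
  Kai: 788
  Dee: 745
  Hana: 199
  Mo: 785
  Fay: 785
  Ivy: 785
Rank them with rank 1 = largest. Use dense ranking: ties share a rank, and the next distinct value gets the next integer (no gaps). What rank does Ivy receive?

2

Sorted (descending): 788, 785, 785, 785, 745, 199
The 3 values of 785 share dense rank 2.
Remaining distinct values take the next consecutive integers.
Ivy has value 785 → rank 2.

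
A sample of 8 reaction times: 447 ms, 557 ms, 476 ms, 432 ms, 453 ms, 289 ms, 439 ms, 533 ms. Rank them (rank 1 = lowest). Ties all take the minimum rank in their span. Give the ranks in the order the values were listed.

Sorted (ascending): 289, 432, 439, 447, 453, 476, 533, 557
No ties — each value takes its position as its rank.

4, 8, 6, 2, 5, 1, 3, 7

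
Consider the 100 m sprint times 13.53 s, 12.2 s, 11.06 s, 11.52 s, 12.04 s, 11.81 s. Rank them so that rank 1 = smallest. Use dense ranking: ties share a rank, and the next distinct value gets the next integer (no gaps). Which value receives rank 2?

Sorted (ascending): 11.06, 11.52, 11.81, 12.04, 12.2, 13.53
No ties — each value takes its position as its rank.
Rank 2 → value 11.52.

11.52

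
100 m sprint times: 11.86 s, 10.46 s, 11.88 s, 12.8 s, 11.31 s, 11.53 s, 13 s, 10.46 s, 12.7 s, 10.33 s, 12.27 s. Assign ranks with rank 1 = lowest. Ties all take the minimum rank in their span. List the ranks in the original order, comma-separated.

Sorted (ascending): 10.33, 10.46, 10.46, 11.31, 11.53, 11.86, 11.88, 12.27, 12.7, 12.8, 13
The 2 values of 10.46 occupy positions 2–3 → each gets rank 2.

6, 2, 7, 10, 4, 5, 11, 2, 9, 1, 8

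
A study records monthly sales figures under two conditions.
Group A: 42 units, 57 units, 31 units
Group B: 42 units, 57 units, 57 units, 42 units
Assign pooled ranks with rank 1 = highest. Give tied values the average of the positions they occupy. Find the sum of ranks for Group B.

14

Sorted (descending): 57, 57, 57, 42, 42, 42, 31
The 3 values of 57 occupy positions 1–3 → average rank 2.
The 3 values of 42 occupy positions 4–6 → average rank 5.
Group B values → pooled ranks: 42→5, 57→2, 57→2, 42→5
Rank sum = 5 + 2 + 2 + 5 = 14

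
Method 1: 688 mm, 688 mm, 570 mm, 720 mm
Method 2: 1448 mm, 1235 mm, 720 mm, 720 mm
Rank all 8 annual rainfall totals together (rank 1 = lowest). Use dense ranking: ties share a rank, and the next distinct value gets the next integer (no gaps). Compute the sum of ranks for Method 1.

8

Sorted (ascending): 570, 688, 688, 720, 720, 720, 1235, 1448
The 2 values of 688 share dense rank 2.
The 3 values of 720 share dense rank 3.
Remaining distinct values take the next consecutive integers.
Method 1 values → pooled ranks: 688→2, 688→2, 570→1, 720→3
Rank sum = 2 + 2 + 1 + 3 = 8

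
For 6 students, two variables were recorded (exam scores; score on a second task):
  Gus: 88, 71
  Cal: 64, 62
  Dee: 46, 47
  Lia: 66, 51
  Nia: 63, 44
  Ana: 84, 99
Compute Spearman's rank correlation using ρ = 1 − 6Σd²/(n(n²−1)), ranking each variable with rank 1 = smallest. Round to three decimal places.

0.829

Ranks of variable 1: 6, 3, 1, 4, 2, 5
Ranks of variable 2: 5, 4, 2, 3, 1, 6
d = r₁ − r₂: 1, -1, -1, 1, 1, -1
d²: 1, 1, 1, 1, 1, 1; Σd² = 6
ρ = 1 − 6·6/(6·35) = 1 − 36/210 = 0.829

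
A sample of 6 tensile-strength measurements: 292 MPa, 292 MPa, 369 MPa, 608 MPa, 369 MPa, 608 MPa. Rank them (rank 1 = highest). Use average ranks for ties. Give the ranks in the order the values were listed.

Sorted (descending): 608, 608, 369, 369, 292, 292
The 2 values of 608 occupy positions 1–2 → average rank (1+2)/2 = 1.5.
The 2 values of 369 occupy positions 3–4 → average rank (3+4)/2 = 3.5.
The 2 values of 292 occupy positions 5–6 → average rank (5+6)/2 = 5.5.

5.5, 5.5, 3.5, 1.5, 3.5, 1.5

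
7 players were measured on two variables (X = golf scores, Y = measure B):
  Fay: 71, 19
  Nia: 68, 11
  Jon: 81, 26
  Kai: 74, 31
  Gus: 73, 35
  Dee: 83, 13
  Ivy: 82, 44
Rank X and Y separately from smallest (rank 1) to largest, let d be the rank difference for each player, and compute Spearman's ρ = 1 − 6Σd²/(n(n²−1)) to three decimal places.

0.321

Ranks of variable 1: 2, 1, 5, 4, 3, 7, 6
Ranks of variable 2: 3, 1, 4, 5, 6, 2, 7
d = r₁ − r₂: -1, 0, 1, -1, -3, 5, -1
d²: 1, 0, 1, 1, 9, 25, 1; Σd² = 38
ρ = 1 − 6·38/(7·48) = 1 − 228/336 = 0.321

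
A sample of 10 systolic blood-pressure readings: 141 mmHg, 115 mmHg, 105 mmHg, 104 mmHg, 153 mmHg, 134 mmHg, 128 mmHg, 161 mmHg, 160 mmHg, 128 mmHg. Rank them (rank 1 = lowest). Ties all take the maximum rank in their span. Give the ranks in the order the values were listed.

Sorted (ascending): 104, 105, 115, 128, 128, 134, 141, 153, 160, 161
The 2 values of 128 occupy positions 4–5 → each gets rank 5.

7, 3, 2, 1, 8, 6, 5, 10, 9, 5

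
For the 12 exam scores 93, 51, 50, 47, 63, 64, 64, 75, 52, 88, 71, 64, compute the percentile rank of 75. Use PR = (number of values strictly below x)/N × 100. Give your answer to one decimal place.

N = 12.
Strictly below 75: 9. Equal to 75: 1.
PR = 9/12 × 100 = 75.0

75.0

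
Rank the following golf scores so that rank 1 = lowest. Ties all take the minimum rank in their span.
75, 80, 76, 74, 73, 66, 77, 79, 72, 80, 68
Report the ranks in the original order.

6, 10, 7, 5, 4, 1, 8, 9, 3, 10, 2

Sorted (ascending): 66, 68, 72, 73, 74, 75, 76, 77, 79, 80, 80
The 2 values of 80 occupy positions 10–11 → each gets rank 10.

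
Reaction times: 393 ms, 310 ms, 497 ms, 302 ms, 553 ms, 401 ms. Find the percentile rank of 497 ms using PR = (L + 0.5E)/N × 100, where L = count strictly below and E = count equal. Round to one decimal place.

N = 6.
Strictly below 497: 4. Equal to 497: 1.
PR = (4 + 0.5·1)/6 × 100 = 75.0

75.0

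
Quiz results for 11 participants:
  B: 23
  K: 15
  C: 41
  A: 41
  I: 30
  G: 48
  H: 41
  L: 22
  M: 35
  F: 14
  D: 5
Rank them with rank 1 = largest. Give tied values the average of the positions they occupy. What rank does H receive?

Sorted (descending): 48, 41, 41, 41, 35, 30, 23, 22, 15, 14, 5
The 3 values of 41 occupy positions 2–4 → average rank 3.
H has value 41 → rank 3.

3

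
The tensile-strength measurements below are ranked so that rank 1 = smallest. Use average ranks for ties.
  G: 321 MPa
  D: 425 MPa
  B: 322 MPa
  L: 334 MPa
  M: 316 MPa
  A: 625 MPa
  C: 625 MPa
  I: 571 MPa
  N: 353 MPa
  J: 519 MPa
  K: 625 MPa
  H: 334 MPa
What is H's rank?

4.5

Sorted (ascending): 316, 321, 322, 334, 334, 353, 425, 519, 571, 625, 625, 625
The 2 values of 334 occupy positions 4–5 → average rank (4+5)/2 = 4.5.
The 3 values of 625 occupy positions 10–12 → average rank 11.
H has value 334 MPa → rank 4.5.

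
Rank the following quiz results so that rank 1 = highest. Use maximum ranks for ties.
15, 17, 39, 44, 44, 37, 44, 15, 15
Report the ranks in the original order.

9, 6, 4, 3, 3, 5, 3, 9, 9

Sorted (descending): 44, 44, 44, 39, 37, 17, 15, 15, 15
The 3 values of 44 occupy positions 1–3 → each gets rank 3.
The 3 values of 15 occupy positions 7–9 → each gets rank 9.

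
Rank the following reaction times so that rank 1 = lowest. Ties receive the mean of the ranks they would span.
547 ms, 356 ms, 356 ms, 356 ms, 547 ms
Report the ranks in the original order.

4.5, 2, 2, 2, 4.5

Sorted (ascending): 356, 356, 356, 547, 547
The 3 values of 356 occupy positions 1–3 → average rank 2.
The 2 values of 547 occupy positions 4–5 → average rank (4+5)/2 = 4.5.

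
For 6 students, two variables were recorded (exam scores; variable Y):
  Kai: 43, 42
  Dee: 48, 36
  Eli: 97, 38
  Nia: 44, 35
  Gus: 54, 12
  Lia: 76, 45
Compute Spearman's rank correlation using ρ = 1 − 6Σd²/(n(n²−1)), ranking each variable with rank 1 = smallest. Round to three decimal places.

0.143

Ranks of variable 1: 1, 3, 6, 2, 4, 5
Ranks of variable 2: 5, 3, 4, 2, 1, 6
d = r₁ − r₂: -4, 0, 2, 0, 3, -1
d²: 16, 0, 4, 0, 9, 1; Σd² = 30
ρ = 1 − 6·30/(6·35) = 1 − 180/210 = 0.143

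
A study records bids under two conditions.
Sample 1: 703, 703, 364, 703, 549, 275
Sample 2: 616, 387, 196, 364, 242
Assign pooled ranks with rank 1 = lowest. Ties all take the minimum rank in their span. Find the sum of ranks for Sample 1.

41

Sorted (ascending): 196, 242, 275, 364, 364, 387, 549, 616, 703, 703, 703
The 2 values of 364 occupy positions 4–5 → each gets rank 4.
The 3 values of 703 occupy positions 9–11 → each gets rank 9.
Sample 1 values → pooled ranks: 703→9, 703→9, 364→4, 703→9, 549→7, 275→3
Rank sum = 9 + 9 + 4 + 9 + 7 + 3 = 41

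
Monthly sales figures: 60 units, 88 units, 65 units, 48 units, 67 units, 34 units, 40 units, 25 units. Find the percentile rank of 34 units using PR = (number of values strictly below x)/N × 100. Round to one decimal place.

12.5

N = 8.
Strictly below 34: 1. Equal to 34: 1.
PR = 1/8 × 100 = 12.5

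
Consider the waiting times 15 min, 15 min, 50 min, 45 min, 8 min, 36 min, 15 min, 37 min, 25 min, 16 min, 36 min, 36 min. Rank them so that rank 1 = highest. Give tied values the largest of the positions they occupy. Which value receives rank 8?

Sorted (descending): 50, 45, 37, 36, 36, 36, 25, 16, 15, 15, 15, 8
The 3 values of 36 occupy positions 4–6 → each gets rank 6.
The 3 values of 15 occupy positions 9–11 → each gets rank 11.
Rank 8 → value 16.

16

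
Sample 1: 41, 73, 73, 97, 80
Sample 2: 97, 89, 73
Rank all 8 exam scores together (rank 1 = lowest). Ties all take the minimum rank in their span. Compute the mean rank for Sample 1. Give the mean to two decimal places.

3.40

Sorted (ascending): 41, 73, 73, 73, 80, 89, 97, 97
The 3 values of 73 occupy positions 2–4 → each gets rank 2.
The 2 values of 97 occupy positions 7–8 → each gets rank 7.
Sample 1 values → pooled ranks: 41→1, 73→2, 73→2, 97→7, 80→5
Mean rank = (1 + 2 + 2 + 7 + 5) / 5 = 3.40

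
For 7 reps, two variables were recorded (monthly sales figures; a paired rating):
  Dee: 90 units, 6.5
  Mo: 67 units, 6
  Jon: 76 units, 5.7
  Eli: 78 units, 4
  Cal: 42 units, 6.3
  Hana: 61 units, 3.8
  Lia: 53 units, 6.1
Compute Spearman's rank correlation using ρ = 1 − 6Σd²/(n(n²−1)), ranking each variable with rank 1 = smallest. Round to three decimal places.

Ranks of variable 1: 7, 4, 5, 6, 1, 3, 2
Ranks of variable 2: 7, 4, 3, 2, 6, 1, 5
d = r₁ − r₂: 0, 0, 2, 4, -5, 2, -3
d²: 0, 0, 4, 16, 25, 4, 9; Σd² = 58
ρ = 1 − 6·58/(7·48) = 1 − 348/336 = -0.036

-0.036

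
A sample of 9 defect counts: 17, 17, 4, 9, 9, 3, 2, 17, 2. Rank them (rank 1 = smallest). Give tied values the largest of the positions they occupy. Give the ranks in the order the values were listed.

Sorted (ascending): 2, 2, 3, 4, 9, 9, 17, 17, 17
The 2 values of 2 occupy positions 1–2 → each gets rank 2.
The 2 values of 9 occupy positions 5–6 → each gets rank 6.
The 3 values of 17 occupy positions 7–9 → each gets rank 9.

9, 9, 4, 6, 6, 3, 2, 9, 2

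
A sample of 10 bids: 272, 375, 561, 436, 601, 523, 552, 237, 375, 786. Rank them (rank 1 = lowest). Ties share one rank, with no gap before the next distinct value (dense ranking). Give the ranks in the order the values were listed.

2, 3, 7, 4, 8, 5, 6, 1, 3, 9

Sorted (ascending): 237, 272, 375, 375, 436, 523, 552, 561, 601, 786
The 2 values of 375 share dense rank 3.
Remaining distinct values take the next consecutive integers.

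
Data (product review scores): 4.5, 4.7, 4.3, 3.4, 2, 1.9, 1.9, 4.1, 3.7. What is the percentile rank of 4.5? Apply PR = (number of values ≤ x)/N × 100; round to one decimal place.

N = 9.
Strictly below 4.5: 7. Equal to 4.5: 1.
PR = 8/9 × 100 = 88.9

88.9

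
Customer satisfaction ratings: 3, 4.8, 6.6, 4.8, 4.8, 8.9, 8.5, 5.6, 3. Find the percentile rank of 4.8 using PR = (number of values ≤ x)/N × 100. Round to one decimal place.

N = 9.
Strictly below 4.8: 2. Equal to 4.8: 3.
PR = 5/9 × 100 = 55.6

55.6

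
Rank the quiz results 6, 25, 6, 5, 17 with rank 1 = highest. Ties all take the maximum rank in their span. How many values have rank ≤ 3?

2

Sorted (descending): 25, 17, 6, 6, 5
The 2 values of 6 occupy positions 3–4 → each gets rank 4.
Ranks ≤ 3: {1, 2} → 2 values.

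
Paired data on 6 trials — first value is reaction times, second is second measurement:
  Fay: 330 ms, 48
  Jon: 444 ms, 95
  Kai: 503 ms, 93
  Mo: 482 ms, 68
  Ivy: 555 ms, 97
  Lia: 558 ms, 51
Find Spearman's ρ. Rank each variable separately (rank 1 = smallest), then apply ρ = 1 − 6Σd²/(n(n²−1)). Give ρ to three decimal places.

0.257

Ranks of variable 1: 1, 2, 4, 3, 5, 6
Ranks of variable 2: 1, 5, 4, 3, 6, 2
d = r₁ − r₂: 0, -3, 0, 0, -1, 4
d²: 0, 9, 0, 0, 1, 16; Σd² = 26
ρ = 1 − 6·26/(6·35) = 1 − 156/210 = 0.257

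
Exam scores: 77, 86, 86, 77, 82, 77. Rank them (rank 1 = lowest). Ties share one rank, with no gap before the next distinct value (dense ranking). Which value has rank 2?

82

Sorted (ascending): 77, 77, 77, 82, 86, 86
The 3 values of 77 share dense rank 1.
The 2 values of 86 share dense rank 3.
Remaining distinct values take the next consecutive integers.
Rank 2 → value 82.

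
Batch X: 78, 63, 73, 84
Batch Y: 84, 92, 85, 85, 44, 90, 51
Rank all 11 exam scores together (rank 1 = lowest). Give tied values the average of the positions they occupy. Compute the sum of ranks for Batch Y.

Sorted (ascending): 44, 51, 63, 73, 78, 84, 84, 85, 85, 90, 92
The 2 values of 84 occupy positions 6–7 → average rank (6+7)/2 = 6.5.
The 2 values of 85 occupy positions 8–9 → average rank (8+9)/2 = 8.5.
Batch Y values → pooled ranks: 84→6.5, 92→11, 85→8.5, 85→8.5, 44→1, 90→10, 51→2
Rank sum = 6.5 + 11 + 8.5 + 8.5 + 1 + 10 + 2 = 47.5

47.5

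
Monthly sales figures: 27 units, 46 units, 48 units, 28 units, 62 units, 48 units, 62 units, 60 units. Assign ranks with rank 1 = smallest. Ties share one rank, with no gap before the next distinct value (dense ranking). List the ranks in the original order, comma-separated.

1, 3, 4, 2, 6, 4, 6, 5

Sorted (ascending): 27, 28, 46, 48, 48, 60, 62, 62
The 2 values of 48 share dense rank 4.
The 2 values of 62 share dense rank 6.
Remaining distinct values take the next consecutive integers.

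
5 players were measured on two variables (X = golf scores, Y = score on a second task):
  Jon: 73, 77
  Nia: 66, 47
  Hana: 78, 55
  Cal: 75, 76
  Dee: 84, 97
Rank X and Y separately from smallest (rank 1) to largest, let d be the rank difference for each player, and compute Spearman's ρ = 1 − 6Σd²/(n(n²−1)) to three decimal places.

Ranks of variable 1: 2, 1, 4, 3, 5
Ranks of variable 2: 4, 1, 2, 3, 5
d = r₁ − r₂: -2, 0, 2, 0, 0
d²: 4, 0, 4, 0, 0; Σd² = 8
ρ = 1 − 6·8/(5·24) = 1 − 48/120 = 0.600

0.600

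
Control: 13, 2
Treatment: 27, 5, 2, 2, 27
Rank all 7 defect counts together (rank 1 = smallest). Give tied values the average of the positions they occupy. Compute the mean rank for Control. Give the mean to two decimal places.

Sorted (ascending): 2, 2, 2, 5, 13, 27, 27
The 3 values of 2 occupy positions 1–3 → average rank 2.
The 2 values of 27 occupy positions 6–7 → average rank (6+7)/2 = 6.5.
Control values → pooled ranks: 13→5, 2→2
Mean rank = (5 + 2) / 2 = 3.50

3.50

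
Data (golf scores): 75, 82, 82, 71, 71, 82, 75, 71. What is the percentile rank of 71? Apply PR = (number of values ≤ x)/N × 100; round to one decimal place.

N = 8.
Strictly below 71: 0. Equal to 71: 3.
PR = 3/8 × 100 = 37.5

37.5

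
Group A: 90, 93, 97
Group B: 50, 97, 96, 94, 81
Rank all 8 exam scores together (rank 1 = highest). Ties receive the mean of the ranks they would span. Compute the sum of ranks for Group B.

23.5

Sorted (descending): 97, 97, 96, 94, 93, 90, 81, 50
The 2 values of 97 occupy positions 1–2 → average rank (1+2)/2 = 1.5.
Group B values → pooled ranks: 50→8, 97→1.5, 96→3, 94→4, 81→7
Rank sum = 8 + 1.5 + 3 + 4 + 7 = 23.5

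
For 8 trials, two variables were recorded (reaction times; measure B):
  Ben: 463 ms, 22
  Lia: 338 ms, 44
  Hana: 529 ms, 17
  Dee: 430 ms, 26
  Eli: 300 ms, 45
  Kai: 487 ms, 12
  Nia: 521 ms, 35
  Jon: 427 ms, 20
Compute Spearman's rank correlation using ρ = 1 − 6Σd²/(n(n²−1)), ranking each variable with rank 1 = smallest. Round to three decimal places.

-0.643

Ranks of variable 1: 5, 2, 8, 4, 1, 6, 7, 3
Ranks of variable 2: 4, 7, 2, 5, 8, 1, 6, 3
d = r₁ − r₂: 1, -5, 6, -1, -7, 5, 1, 0
d²: 1, 25, 36, 1, 49, 25, 1, 0; Σd² = 138
ρ = 1 − 6·138/(8·63) = 1 − 828/504 = -0.643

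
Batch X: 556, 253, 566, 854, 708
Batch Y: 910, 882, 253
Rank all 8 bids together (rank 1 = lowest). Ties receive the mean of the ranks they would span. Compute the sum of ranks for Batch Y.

16.5

Sorted (ascending): 253, 253, 556, 566, 708, 854, 882, 910
The 2 values of 253 occupy positions 1–2 → average rank (1+2)/2 = 1.5.
Batch Y values → pooled ranks: 910→8, 882→7, 253→1.5
Rank sum = 8 + 7 + 1.5 = 16.5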